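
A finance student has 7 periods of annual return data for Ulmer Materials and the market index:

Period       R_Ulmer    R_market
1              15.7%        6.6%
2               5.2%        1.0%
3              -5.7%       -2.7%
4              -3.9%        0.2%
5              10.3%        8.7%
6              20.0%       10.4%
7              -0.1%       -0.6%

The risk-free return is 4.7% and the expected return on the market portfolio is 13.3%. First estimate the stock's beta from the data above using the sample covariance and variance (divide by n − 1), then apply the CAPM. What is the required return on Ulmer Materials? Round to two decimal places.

Mean R_i = (15.7 + 5.2 − 5.7 − 3.9 + 10.3 + 20.0 − 0.1) / 7 = 5.9286%
Mean R_m = (6.6 + 1.0 − 2.7 + 0.2 + 8.7 + 10.4 − 0.6) / 7 = 3.3714%
Σ(R_i − R̄_i)(R_m − R̄_m) = 281.1857  ⇒  Cov = 281.1857 / 6 = 46.8643
Σ(R_m − R̄_m)² = 156.5343  ⇒  Var(R_m) = 156.5343 / 6 = 26.0891
β = Cov / Var(R_m) = 46.8643 / 26.0891 = 1.7963
MRP = 13.3% − 4.7% = 8.60%
E(R) = R_f + β × MRP = 4.7% + 1.7963 × 8.6% = 20.15%

20.15%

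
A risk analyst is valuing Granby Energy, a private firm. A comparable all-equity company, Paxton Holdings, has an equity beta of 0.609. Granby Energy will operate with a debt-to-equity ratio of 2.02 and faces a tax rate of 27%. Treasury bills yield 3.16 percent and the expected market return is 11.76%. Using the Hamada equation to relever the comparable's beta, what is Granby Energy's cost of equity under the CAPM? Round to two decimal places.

β_L = β_U × [1 + (1 − t)(D/E)] = 0.609 × [1 + (1 − 0.27) × 2.02]
    = 0.609 × [1 + 0.73 × 2.02] = 0.609 × 2.4746 = 1.5070
MRP = 11.76% − 3.16% = 8.60%
E(R) = R_f + β_L × MRP = 3.16% + 1.5070 × 8.60% = 16.12%

16.12%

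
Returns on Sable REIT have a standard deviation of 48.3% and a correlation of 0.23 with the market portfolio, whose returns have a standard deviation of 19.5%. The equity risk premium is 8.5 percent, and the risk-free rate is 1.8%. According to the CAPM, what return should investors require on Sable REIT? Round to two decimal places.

β = ρ × σ_i / σ_m = 0.23 × 48.3% / 19.5% = 0.5697
E(R) = 1.8% + 0.5697 × 8.5% = 6.64%

6.64%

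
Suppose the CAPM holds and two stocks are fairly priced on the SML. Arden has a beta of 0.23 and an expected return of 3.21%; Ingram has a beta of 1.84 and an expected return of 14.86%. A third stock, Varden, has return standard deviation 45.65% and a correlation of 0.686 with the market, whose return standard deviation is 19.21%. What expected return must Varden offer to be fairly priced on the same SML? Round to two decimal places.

13.34%

MRP = (14.86% − 3.21%) / (1.84 − 0.23) = 7.2360%
R_f = 3.21% − 0.23 × 7.2360% = 1.5457%
β_Varden = ρ·σ_i/σ_m = 0.686 × 45.65 / 19.21 = 1.6302
E(R_Varden) = R_f + β × MRP = 1.5457% + 1.6302 × 7.2360% = 13.34%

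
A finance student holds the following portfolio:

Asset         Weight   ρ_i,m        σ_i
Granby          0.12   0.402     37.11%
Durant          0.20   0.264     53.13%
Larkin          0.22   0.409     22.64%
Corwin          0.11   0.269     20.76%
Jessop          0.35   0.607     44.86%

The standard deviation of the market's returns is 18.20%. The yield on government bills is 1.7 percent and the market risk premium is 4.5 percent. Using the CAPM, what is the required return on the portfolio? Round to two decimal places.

5.85%

β_Granby = 0.402 × 37.11% / 18.20% = 0.8197
β_Durant = 0.264 × 53.13% / 18.20% = 0.7707
β_Larkin = 0.409 × 22.64% / 18.20% = 0.5088
β_Corwin = 0.269 × 20.76% / 18.20% = 0.3068
β_Jessop = 0.607 × 44.86% / 18.20% = 1.4962
β_P = Σ w_i β_i = 0.12×0.8197 + 0.20×0.7707 + 0.22×0.5088 + 0.11×0.3068 + 0.35×1.4962 = 0.9219
E(R_P) = R_f + β_P × MRP = 1.7% + 0.9219 × 4.5% = 5.85%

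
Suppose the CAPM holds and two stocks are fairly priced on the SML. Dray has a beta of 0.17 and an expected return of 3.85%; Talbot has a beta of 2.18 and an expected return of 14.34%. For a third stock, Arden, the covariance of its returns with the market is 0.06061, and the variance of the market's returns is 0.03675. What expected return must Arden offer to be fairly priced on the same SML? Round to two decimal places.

MRP = (14.34% − 3.85%) / (2.18 − 0.17) = 5.2189%
R_f = 3.85% − 0.17 × 5.2189% = 2.9628%
β_Arden = Cov / Var(R_m) = 0.06061 / 0.03675 = 1.6493
E(R_Arden) = R_f + β × MRP = 2.9628% + 1.6493 × 5.2189% = 11.57%

11.57%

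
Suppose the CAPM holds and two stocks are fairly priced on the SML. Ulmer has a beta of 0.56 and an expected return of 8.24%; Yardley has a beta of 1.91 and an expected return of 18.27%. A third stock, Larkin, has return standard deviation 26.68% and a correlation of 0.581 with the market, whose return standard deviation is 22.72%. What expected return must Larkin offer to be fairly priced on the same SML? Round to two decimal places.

MRP = (18.27% − 8.24%) / (1.91 − 0.56) = 7.4296%
R_f = 8.24% − 0.56 × 7.4296% = 4.0794%
β_Larkin = ρ·σ_i/σ_m = 0.581 × 26.68 / 22.72 = 0.6823
E(R_Larkin) = R_f + β × MRP = 4.0794% + 0.6823 × 7.4296% = 9.15%

9.15%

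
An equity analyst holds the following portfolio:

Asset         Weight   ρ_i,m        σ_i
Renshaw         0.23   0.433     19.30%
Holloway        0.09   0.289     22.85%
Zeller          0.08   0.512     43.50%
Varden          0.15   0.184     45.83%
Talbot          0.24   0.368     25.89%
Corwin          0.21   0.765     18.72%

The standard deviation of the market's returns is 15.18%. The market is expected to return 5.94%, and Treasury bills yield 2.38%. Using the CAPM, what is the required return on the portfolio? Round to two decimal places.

4.93%

β_Renshaw = 0.433 × 19.30% / 15.18% = 0.5505
β_Holloway = 0.289 × 22.85% / 15.18% = 0.4350
β_Zeller = 0.512 × 43.50% / 15.18% = 1.4672
β_Varden = 0.184 × 45.83% / 15.18% = 0.5555
β_Talbot = 0.368 × 25.89% / 15.18% = 0.6276
β_Corwin = 0.765 × 18.72% / 15.18% = 0.9434
β_P = Σ w_i β_i = 0.23×0.5505 + 0.09×0.4350 + 0.08×1.4672 + 0.15×0.5555 + 0.24×0.6276 + 0.21×0.9434 = 0.7152
MRP = 5.94% − 2.38% = 3.56%
E(R_P) = R_f + β_P × MRP = 2.38% + 0.7152 × 3.56% = 4.93%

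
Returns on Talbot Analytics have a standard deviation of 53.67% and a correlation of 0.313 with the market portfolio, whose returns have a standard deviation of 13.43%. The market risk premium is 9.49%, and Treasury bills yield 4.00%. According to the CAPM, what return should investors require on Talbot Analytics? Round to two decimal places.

β = ρ × σ_i / σ_m = 0.313 × 53.67% / 13.43% = 1.2508
E(R) = 4.00% + 1.2508 × 9.49% = 15.87%

15.87%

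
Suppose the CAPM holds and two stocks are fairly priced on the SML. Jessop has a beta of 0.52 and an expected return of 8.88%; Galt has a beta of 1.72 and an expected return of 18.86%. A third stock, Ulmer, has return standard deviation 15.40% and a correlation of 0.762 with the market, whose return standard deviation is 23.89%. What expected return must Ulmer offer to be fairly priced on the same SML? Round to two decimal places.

8.64%

MRP = (18.86% − 8.88%) / (1.72 − 0.52) = 8.3167%
R_f = 8.88% − 0.52 × 8.3167% = 4.5553%
β_Ulmer = ρ·σ_i/σ_m = 0.762 × 15.40 / 23.89 = 0.4912
E(R_Ulmer) = R_f + β × MRP = 4.5553% + 0.4912 × 8.3167% = 8.64%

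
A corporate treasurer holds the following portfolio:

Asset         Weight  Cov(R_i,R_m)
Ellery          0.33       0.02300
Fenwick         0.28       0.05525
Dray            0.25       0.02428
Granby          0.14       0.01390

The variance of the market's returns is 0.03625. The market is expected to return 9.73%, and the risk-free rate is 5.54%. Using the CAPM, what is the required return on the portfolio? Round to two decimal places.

9.13%

β_Ellery = 0.02300 / 0.03625 = 0.6345
β_Fenwick = 0.05525 / 0.03625 = 1.5241
β_Dray = 0.02428 / 0.03625 = 0.6698
β_Granby = 0.01390 / 0.03625 = 0.3834
β_P = Σ w_i β_i = 0.33×0.6345 + 0.28×1.5241 + 0.25×0.6698 + 0.14×0.3834 = 0.8573
MRP = 9.73% − 5.54% = 4.19%
E(R_P) = R_f + β_P × MRP = 5.54% + 0.8573 × 4.19% = 9.13%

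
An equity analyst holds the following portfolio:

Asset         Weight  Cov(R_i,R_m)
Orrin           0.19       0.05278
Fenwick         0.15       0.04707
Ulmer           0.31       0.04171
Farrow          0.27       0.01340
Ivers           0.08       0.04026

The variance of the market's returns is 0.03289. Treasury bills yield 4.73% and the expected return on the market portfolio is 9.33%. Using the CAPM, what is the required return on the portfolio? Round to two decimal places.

β_Orrin = 0.05278 / 0.03289 = 1.6047
β_Fenwick = 0.04707 / 0.03289 = 1.4311
β_Ulmer = 0.04171 / 0.03289 = 1.2682
β_Farrow = 0.01340 / 0.03289 = 0.4074
β_Ivers = 0.04026 / 0.03289 = 1.2241
β_P = Σ w_i β_i = 0.19×1.6047 + 0.15×1.4311 + 0.31×1.2682 + 0.27×0.4074 + 0.08×1.2241 = 1.1206
MRP = 9.33% − 4.73% = 4.60%
E(R_P) = R_f + β_P × MRP = 4.73% + 1.1206 × 4.60% = 9.88%

9.88%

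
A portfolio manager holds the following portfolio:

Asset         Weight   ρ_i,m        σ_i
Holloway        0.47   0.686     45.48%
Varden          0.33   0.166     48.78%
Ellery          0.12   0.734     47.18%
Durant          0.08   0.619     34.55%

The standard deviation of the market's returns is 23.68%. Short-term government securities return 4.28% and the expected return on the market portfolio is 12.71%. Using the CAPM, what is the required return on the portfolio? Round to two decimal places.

12.54%

β_Holloway = 0.686 × 45.48% / 23.68% = 1.3175
β_Varden = 0.166 × 48.78% / 23.68% = 0.3420
β_Ellery = 0.734 × 47.18% / 23.68% = 1.4624
β_Durant = 0.619 × 34.55% / 23.68% = 0.9031
β_P = Σ w_i β_i = 0.47×1.3175 + 0.33×0.3420 + 0.12×1.4624 + 0.08×0.9031 = 0.9798
MRP = 12.71% − 4.28% = 8.43%
E(R_P) = R_f + β_P × MRP = 4.28% + 0.9798 × 8.43% = 12.54%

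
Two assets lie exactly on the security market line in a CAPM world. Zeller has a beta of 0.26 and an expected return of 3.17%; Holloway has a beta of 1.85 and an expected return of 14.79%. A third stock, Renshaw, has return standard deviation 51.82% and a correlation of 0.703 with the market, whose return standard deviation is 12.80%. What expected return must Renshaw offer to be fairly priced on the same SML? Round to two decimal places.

22.07%

MRP = (14.79% − 3.17%) / (1.85 − 0.26) = 7.3082%
R_f = 3.17% − 0.26 × 7.3082% = 1.2699%
β_Renshaw = ρ·σ_i/σ_m = 0.703 × 51.82 / 12.80 = 2.8461
E(R_Renshaw) = R_f + β × MRP = 1.2699% + 2.8461 × 7.3082% = 22.07%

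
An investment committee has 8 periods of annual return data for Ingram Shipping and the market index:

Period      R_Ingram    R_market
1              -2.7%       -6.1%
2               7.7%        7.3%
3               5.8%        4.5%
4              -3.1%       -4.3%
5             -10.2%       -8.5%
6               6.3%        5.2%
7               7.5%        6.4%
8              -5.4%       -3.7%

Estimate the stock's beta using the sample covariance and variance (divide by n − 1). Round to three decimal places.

1.056

Mean R_i = (-2.7 + 7.7 + 5.8 − 3.1 − 10.2 + 6.3 + 7.5 − 5.4) / 8 = 0.7375%
Mean R_m = (-6.1 + 7.3 + 4.5 − 4.3 − 8.5 + 5.2 + 6.4 − 3.7) / 8 = 0.1000%
Σ(R_i − R̄_i)(R_m − R̄_m) = 298.9600  ⇒  Cov = 298.9600 / 7 = 42.7086
Σ(R_m − R̄_m)² = 283.1000  ⇒  Var(R_m) = 283.1000 / 7 = 40.4429
β = Cov / Var(R_m) = 42.7086 / 40.4429 = 1.0560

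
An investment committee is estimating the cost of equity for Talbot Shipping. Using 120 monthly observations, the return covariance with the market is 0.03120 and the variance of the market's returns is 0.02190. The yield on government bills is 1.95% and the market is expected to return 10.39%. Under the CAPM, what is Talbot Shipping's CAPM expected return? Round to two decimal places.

13.97%

β = Cov(R_i, R_m) / Var(R_m) = 0.03120 / 0.02190 = 1.4247
MRP = 10.39% − 1.95% = 8.44%
E(R) = R_f + β × MRP = 1.95% + 1.4247 × 8.44% = 13.97%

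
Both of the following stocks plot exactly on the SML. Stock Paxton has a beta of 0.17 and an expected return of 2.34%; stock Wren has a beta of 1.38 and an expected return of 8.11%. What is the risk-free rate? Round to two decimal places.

1.53%

Both satisfy E(R) = R_f + β·MRP, so the slope of the SML is
MRP = (8.11% − 2.34%) / (1.38 − 0.17) = 5.77% / 1.21 = 4.7686%
R_f = E(R_Paxton) − β_Paxton·MRP = 2.34% − 0.17 × 4.7686% = 1.5293%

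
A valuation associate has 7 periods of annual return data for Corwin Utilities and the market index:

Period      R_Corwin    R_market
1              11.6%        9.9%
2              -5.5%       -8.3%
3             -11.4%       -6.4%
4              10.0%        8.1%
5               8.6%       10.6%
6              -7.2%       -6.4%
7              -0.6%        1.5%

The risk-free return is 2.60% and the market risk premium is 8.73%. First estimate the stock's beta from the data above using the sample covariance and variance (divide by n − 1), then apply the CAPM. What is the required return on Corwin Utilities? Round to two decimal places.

Mean R_i = (11.6 − 5.5 − 11.4 + 10.0 + 8.6 − 7.2 − 0.6) / 7 = 0.7857%
Mean R_m = (9.9 − 8.3 − 6.4 + 8.1 + 10.6 − 6.4 + 1.5) / 7 = 1.2857%
Σ(R_i − R̄_i)(R_m − R̄_m) = 443.7186  ⇒  Cov = 443.7186 / 6 = 73.9531
Σ(R_m − R̄_m)² = 417.4686  ⇒  Var(R_m) = 417.4686 / 6 = 69.5781
β = Cov / Var(R_m) = 73.9531 / 69.5781 = 1.0629
E(R) = R_f + β × MRP = 2.60% + 1.0629 × 8.73% = 11.88%

11.88%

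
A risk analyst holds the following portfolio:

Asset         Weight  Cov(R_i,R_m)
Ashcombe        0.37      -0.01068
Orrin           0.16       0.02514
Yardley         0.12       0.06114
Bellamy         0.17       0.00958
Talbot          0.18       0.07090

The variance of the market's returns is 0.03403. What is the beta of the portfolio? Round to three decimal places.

β_Ashcombe = -0.01068 / 0.03403 = -0.3138
β_Orrin = 0.02514 / 0.03403 = 0.7388
β_Yardley = 0.06114 / 0.03403 = 1.7967
β_Bellamy = 0.00958 / 0.03403 = 0.2815
β_Talbot = 0.07090 / 0.03403 = 2.0835
β_P = Σ w_i β_i = 0.37×-0.3138 + 0.16×0.7388 + 0.12×1.7967 + 0.17×0.2815 + 0.18×2.0835 = 0.6406

0.641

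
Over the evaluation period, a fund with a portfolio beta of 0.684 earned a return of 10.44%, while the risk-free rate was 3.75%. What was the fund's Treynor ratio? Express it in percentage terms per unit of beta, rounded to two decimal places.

Treynor = (R_P − R_f) / β_P = (10.44% − 3.75%) / 0.6840 = 6.69% / 0.6840 = 9.78%

9.78%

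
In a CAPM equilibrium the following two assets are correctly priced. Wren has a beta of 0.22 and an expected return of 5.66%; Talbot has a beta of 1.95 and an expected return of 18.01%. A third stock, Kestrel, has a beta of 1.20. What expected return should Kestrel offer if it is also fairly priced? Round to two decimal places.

MRP (SML slope) = (18.01% − 5.66%) / (1.95 − 0.22) = 12.35% / 1.73 = 7.1387%
R_f (intercept) = 5.66% − 0.22 × 7.1387% = 4.0895%
E(R_Kestrel) = R_f + β × MRP = 4.0895% + 1.20 × 7.1387% = 12.66%

12.66%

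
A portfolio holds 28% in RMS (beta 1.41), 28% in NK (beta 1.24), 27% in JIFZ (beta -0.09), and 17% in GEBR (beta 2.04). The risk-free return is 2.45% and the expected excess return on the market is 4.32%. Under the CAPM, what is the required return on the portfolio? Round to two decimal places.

7.05%

β_P = Σ w_i β_i = 0.28×1.41 + 0.28×1.24 + 0.27×-0.09 + 0.17×2.04 = 1.0645
E(R_P) = R_f + β_P × MRP = 2.45% + 1.0645 × 4.32% = 7.05%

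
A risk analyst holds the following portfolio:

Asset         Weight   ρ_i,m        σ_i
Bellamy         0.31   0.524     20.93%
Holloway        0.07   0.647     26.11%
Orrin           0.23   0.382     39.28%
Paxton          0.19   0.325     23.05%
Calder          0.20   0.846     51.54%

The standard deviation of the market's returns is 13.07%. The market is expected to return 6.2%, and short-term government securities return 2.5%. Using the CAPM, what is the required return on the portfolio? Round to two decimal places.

β_Bellamy = 0.524 × 20.93% / 13.07% = 0.8391
β_Holloway = 0.647 × 26.11% / 13.07% = 1.2925
β_Orrin = 0.382 × 39.28% / 13.07% = 1.1480
β_Paxton = 0.325 × 23.05% / 13.07% = 0.5732
β_Calder = 0.846 × 51.54% / 13.07% = 3.3361
β_P = Σ w_i β_i = 0.31×0.8391 + 0.07×1.2925 + 0.23×1.1480 + 0.19×0.5732 + 0.20×3.3361 = 1.3908
MRP = 6.2% − 2.5% = 3.70%
E(R_P) = R_f + β_P × MRP = 2.5% + 1.3908 × 3.7% = 7.65%

7.65%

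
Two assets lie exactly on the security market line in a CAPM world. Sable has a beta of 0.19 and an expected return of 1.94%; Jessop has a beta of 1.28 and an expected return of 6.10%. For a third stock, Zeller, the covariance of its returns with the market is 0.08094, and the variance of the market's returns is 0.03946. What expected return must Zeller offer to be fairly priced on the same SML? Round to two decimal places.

9.04%

MRP = (6.10% − 1.94%) / (1.28 − 0.19) = 3.8165%
R_f = 1.94% − 0.19 × 3.8165% = 1.2149%
β_Zeller = Cov / Var(R_m) = 0.08094 / 0.03946 = 2.0512
E(R_Zeller) = R_f + β × MRP = 1.2149% + 2.0512 × 3.8165% = 9.04%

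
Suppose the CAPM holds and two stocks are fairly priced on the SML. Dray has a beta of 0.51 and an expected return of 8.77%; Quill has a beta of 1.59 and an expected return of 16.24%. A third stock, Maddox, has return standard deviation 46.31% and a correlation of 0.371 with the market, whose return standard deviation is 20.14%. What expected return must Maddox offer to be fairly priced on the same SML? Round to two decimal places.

11.14%

MRP = (16.24% − 8.77%) / (1.59 − 0.51) = 6.9167%
R_f = 8.77% − 0.51 × 6.9167% = 5.2425%
β_Maddox = ρ·σ_i/σ_m = 0.371 × 46.31 / 20.14 = 0.8531
E(R_Maddox) = R_f + β × MRP = 5.2425% + 0.8531 × 6.9167% = 11.14%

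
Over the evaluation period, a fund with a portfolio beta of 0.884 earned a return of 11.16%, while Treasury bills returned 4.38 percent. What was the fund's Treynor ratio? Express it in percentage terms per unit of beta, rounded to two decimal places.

7.67%

Treynor = (R_P − R_f) / β_P = (11.16% − 4.38%) / 0.8840 = 6.78% / 0.8840 = 7.67%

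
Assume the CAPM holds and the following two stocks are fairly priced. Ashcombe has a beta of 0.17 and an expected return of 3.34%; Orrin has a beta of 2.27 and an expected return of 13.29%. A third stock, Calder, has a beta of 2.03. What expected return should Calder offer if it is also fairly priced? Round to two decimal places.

12.15%

MRP (SML slope) = (13.29% − 3.34%) / (2.27 − 0.17) = 9.95% / 2.10 = 4.7381%
R_f (intercept) = 3.34% − 0.17 × 4.7381% = 2.5345%
E(R_Calder) = R_f + β × MRP = 2.5345% + 2.03 × 4.7381% = 12.15%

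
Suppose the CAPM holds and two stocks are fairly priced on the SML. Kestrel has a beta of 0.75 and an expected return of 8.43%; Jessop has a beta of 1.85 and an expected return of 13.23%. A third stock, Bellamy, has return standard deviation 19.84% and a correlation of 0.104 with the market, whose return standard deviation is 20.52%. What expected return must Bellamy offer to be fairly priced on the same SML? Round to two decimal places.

5.60%

MRP = (13.23% − 8.43%) / (1.85 − 0.75) = 4.3636%
R_f = 8.43% − 0.75 × 4.3636% = 5.1573%
β_Bellamy = ρ·σ_i/σ_m = 0.104 × 19.84 / 20.52 = 0.1006
E(R_Bellamy) = R_f + β × MRP = 5.1573% + 0.1006 × 4.3636% = 5.60%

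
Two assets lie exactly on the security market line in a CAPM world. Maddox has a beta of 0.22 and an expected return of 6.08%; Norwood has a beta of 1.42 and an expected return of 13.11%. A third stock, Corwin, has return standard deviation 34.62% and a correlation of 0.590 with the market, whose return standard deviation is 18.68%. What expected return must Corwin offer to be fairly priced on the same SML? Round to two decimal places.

MRP = (13.11% − 6.08%) / (1.42 − 0.22) = 5.8583%
R_f = 6.08% − 0.22 × 5.8583% = 4.7912%
β_Corwin = ρ·σ_i/σ_m = 0.590 × 34.62 / 18.68 = 1.0935
E(R_Corwin) = R_f + β × MRP = 4.7912% + 1.0935 × 5.8583% = 11.20%

11.20%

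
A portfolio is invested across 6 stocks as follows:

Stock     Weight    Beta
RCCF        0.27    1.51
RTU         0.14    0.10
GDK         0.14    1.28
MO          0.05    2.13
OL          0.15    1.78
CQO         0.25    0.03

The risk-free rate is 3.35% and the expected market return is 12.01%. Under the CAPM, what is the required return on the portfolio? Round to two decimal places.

β_P = Σ w_i β_i = 0.27×1.51 + 0.14×0.10 + 0.14×1.28 + 0.05×2.13 + 0.15×1.78 + 0.25×0.03 = 0.9819
MRP = 12.01% − 3.35% = 8.66%
E(R_P) = R_f + β_P × MRP = 3.35% + 0.9819 × 8.66% = 11.85%

11.85%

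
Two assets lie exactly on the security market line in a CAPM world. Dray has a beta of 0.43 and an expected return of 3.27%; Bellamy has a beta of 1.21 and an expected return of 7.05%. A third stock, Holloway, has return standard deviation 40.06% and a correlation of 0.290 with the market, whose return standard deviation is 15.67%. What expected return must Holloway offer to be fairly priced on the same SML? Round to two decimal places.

MRP = (7.05% − 3.27%) / (1.21 − 0.43) = 4.8462%
R_f = 3.27% − 0.43 × 4.8462% = 1.1861%
β_Holloway = ρ·σ_i/σ_m = 0.290 × 40.06 / 15.67 = 0.7414
E(R_Holloway) = R_f + β × MRP = 1.1861% + 0.7414 × 4.8462% = 4.78%

4.78%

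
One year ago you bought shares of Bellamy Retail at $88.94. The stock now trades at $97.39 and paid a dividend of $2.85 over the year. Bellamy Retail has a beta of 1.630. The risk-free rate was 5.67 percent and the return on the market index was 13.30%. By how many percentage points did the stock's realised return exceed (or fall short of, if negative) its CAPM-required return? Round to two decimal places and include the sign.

-5.40%

Realised HPR = (P1 + D1 − P0) / P0 = (97.39 + 2.85 − 88.94) / 88.94 = 11.30 / 88.94 = 12.7052%
MRP = 13.30% − 5.67% = 7.63%
CAPM required = R_f + β·MRP = 5.67% + 1.630 × 7.63% = 18.10690%
α = realised − required = 12.7052% − 18.10690% = -5.40%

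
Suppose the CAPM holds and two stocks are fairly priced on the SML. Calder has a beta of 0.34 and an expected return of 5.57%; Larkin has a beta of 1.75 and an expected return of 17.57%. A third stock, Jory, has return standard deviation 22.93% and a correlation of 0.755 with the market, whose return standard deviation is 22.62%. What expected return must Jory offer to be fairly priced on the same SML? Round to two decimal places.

9.19%

MRP = (17.57% − 5.57%) / (1.75 − 0.34) = 8.5106%
R_f = 5.57% − 0.34 × 8.5106% = 2.6764%
β_Jory = ρ·σ_i/σ_m = 0.755 × 22.93 / 22.62 = 0.7653
E(R_Jory) = R_f + β × MRP = 2.6764% + 0.7653 × 8.5106% = 9.19%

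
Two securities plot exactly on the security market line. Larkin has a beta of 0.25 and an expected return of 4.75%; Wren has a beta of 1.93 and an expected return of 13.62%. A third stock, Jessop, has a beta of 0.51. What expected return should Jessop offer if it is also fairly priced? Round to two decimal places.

MRP (SML slope) = (13.62% − 4.75%) / (1.93 − 0.25) = 8.87% / 1.68 = 5.2798%
R_f (intercept) = 4.75% − 0.25 × 5.2798% = 3.4301%
E(R_Jessop) = R_f + β × MRP = 3.4301% + 0.51 × 5.2798% = 6.12%

6.12%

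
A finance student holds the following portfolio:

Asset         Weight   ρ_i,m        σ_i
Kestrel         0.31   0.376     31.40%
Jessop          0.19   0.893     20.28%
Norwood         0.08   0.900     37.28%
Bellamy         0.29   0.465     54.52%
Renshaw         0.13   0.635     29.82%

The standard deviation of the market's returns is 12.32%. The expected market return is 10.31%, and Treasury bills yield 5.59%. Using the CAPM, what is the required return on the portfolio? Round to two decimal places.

13.10%

β_Kestrel = 0.376 × 31.40% / 12.32% = 0.9583
β_Jessop = 0.893 × 20.28% / 12.32% = 1.4700
β_Norwood = 0.900 × 37.28% / 12.32% = 2.7234
β_Bellamy = 0.465 × 54.52% / 12.32% = 2.0578
β_Renshaw = 0.635 × 29.82% / 12.32% = 1.5370
β_P = Σ w_i β_i = 0.31×0.9583 + 0.19×1.4700 + 0.08×2.7234 + 0.29×2.0578 + 0.13×1.5370 = 1.5908
MRP = 10.31% − 5.59% = 4.72%
E(R_P) = R_f + β_P × MRP = 5.59% + 1.5908 × 4.72% = 13.10%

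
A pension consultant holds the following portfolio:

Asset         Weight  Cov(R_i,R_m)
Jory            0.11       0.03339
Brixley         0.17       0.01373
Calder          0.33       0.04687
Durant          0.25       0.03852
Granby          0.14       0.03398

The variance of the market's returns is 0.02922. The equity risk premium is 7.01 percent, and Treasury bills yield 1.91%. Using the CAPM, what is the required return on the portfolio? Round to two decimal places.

β_Jory = 0.03339 / 0.02922 = 1.1427
β_Brixley = 0.01373 / 0.02922 = 0.4699
β_Calder = 0.04687 / 0.02922 = 1.6040
β_Durant = 0.03852 / 0.02922 = 1.3183
β_Granby = 0.03398 / 0.02922 = 1.1629
β_P = Σ w_i β_i = 0.11×1.1427 + 0.17×0.4699 + 0.33×1.6040 + 0.25×1.3183 + 0.14×1.1629 = 1.2273
E(R_P) = R_f + β_P × MRP = 1.91% + 1.2273 × 7.01% = 10.51%

10.51%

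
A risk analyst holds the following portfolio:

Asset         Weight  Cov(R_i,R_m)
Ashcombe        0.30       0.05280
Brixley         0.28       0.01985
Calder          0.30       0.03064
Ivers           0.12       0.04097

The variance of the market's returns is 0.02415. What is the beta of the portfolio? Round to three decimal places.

β_Ashcombe = 0.05280 / 0.02415 = 2.1863
β_Brixley = 0.01985 / 0.02415 = 0.8219
β_Calder = 0.03064 / 0.02415 = 1.2687
β_Ivers = 0.04097 / 0.02415 = 1.6965
β_P = Σ w_i β_i = 0.30×2.1863 + 0.28×0.8219 + 0.30×1.2687 + 0.12×1.6965 = 1.4702

1.470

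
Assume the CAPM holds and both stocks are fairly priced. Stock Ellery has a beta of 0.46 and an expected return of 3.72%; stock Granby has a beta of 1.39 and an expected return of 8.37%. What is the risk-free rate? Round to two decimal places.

1.42%

Both satisfy E(R) = R_f + β·MRP, so the slope of the SML is
MRP = (8.37% − 3.72%) / (1.39 − 0.46) = 4.65% / 0.93 = 5.0000%
R_f = E(R_Ellery) − β_Ellery·MRP = 3.72% − 0.46 × 5.0000% = 1.4200%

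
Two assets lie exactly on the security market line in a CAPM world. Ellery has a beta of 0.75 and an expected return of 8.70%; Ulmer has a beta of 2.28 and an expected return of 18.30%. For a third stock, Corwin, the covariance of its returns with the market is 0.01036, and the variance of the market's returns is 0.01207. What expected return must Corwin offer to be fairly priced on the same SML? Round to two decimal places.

9.38%

MRP = (18.30% − 8.70%) / (2.28 − 0.75) = 6.2745%
R_f = 8.70% − 0.75 × 6.2745% = 3.9941%
β_Corwin = Cov / Var(R_m) = 0.01036 / 0.01207 = 0.8583
E(R_Corwin) = R_f + β × MRP = 3.9941% + 0.8583 × 6.2745% = 9.38%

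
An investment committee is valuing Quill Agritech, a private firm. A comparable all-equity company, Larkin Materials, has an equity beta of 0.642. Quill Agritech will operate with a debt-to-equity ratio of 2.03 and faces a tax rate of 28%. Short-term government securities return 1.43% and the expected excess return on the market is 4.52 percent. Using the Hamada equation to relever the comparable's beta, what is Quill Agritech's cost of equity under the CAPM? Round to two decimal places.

8.57%

β_L = β_U × [1 + (1 − t)(D/E)] = 0.642 × [1 + (1 − 0.28) × 2.03]
    = 0.642 × [1 + 0.72 × 2.03] = 0.642 × 2.4616 = 1.5803
E(R) = R_f + β_L × MRP = 1.43% + 1.5803 × 4.52% = 8.57%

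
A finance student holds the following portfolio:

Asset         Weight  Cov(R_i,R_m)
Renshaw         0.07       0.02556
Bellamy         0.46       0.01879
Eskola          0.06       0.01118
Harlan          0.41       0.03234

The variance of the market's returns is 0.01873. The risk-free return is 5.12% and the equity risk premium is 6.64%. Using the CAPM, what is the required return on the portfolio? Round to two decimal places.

13.76%

β_Renshaw = 0.02556 / 0.01873 = 1.3647
β_Bellamy = 0.01879 / 0.01873 = 1.0032
β_Eskola = 0.01118 / 0.01873 = 0.5969
β_Harlan = 0.03234 / 0.01873 = 1.7266
β_P = Σ w_i β_i = 0.07×1.3647 + 0.46×1.0032 + 0.06×0.5969 + 0.41×1.7266 = 1.3007
E(R_P) = R_f + β_P × MRP = 5.12% + 1.3007 × 6.64% = 13.76%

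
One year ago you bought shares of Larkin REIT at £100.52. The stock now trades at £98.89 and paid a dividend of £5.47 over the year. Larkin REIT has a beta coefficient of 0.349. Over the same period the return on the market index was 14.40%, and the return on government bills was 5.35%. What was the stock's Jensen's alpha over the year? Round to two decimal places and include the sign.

Realised HPR = (P1 + D1 − P0) / P0 = (98.89 + 5.47 − 100.52) / 100.52 = 3.84 / 100.52 = 3.8201%
MRP = 14.40% − 5.35% = 9.05%
CAPM required = R_f + β·MRP = 5.35% + 0.349 × 9.05% = 8.50845%
α = realised − required = 3.8201% − 8.50845% = -4.69%

-4.69%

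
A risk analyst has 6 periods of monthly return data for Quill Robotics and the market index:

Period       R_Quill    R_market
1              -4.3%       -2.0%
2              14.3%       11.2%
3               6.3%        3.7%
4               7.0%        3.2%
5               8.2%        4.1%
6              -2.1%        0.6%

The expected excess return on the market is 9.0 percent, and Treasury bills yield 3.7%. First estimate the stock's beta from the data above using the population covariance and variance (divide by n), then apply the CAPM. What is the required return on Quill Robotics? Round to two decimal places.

Mean R_i = (-4.3 + 14.3 + 6.3 + 7.0 + 8.2 − 2.1) / 6 = 4.9000%
Mean R_m = (-2.0 + 11.2 + 3.7 + 3.2 + 4.1 + 0.6) / 6 = 3.4667%
Σ(R_i − R̄_i)(R_m − R̄_m) = 144.9100  ⇒  Cov = 144.9100 / 6 = 24.1517
Σ(R_m − R̄_m)² = 98.4333  ⇒  Var(R_m) = 98.4333 / 6 = 16.4056
β = Cov / Var(R_m) = 24.1517 / 16.4056 = 1.4722
E(R) = R_f + β × MRP = 3.7% + 1.4722 × 9.0% = 16.95%

16.95%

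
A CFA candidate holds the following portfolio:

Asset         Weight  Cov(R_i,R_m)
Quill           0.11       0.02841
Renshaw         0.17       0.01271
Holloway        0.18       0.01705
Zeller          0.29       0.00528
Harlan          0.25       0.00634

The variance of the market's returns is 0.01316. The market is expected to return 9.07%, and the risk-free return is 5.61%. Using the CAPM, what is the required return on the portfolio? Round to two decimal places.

β_Quill = 0.02841 / 0.01316 = 2.1588
β_Renshaw = 0.01271 / 0.01316 = 0.9658
β_Holloway = 0.01705 / 0.01316 = 1.2956
β_Zeller = 0.00528 / 0.01316 = 0.4012
β_Harlan = 0.00634 / 0.01316 = 0.4818
β_P = Σ w_i β_i = 0.11×2.1588 + 0.17×0.9658 + 0.18×1.2956 + 0.29×0.4012 + 0.25×0.4818 = 0.8717
MRP = 9.07% − 5.61% = 3.46%
E(R_P) = R_f + β_P × MRP = 5.61% + 0.8717 × 3.46% = 8.63%

8.63%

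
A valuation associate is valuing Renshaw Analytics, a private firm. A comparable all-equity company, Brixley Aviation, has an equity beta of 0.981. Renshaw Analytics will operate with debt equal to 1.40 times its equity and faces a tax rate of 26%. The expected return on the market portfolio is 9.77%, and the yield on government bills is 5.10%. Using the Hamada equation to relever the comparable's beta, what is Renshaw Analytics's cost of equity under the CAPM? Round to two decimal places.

14.43%

β_L = β_U × [1 + (1 − t)(D/E)] = 0.981 × [1 + (1 − 0.26) × 1.40]
    = 0.981 × [1 + 0.74 × 1.40] = 0.981 × 2.0360 = 1.9973
MRP = 9.77% − 5.10% = 4.67%
E(R) = R_f + β_L × MRP = 5.10% + 1.9973 × 4.67% = 14.43%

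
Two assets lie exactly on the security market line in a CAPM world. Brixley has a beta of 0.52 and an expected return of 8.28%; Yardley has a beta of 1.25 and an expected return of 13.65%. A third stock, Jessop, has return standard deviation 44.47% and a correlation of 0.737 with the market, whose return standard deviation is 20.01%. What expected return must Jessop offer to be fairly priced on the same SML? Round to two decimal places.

MRP = (13.65% − 8.28%) / (1.25 − 0.52) = 7.3562%
R_f = 8.28% − 0.52 × 7.3562% = 4.4548%
β_Jessop = ρ·σ_i/σ_m = 0.737 × 44.47 / 20.01 = 1.6379
E(R_Jessop) = R_f + β × MRP = 4.4548% + 1.6379 × 7.3562% = 16.50%

16.50%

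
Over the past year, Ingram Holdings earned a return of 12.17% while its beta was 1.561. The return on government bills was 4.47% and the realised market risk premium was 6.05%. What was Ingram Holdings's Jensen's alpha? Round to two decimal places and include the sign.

-1.74%

CAPM benchmark = R_f + β(R_m − R_f) = 4.47% + 1.561 × 6.05% = 13.91405%
α = actual − benchmark = 12.17% − 13.91405% = -1.74%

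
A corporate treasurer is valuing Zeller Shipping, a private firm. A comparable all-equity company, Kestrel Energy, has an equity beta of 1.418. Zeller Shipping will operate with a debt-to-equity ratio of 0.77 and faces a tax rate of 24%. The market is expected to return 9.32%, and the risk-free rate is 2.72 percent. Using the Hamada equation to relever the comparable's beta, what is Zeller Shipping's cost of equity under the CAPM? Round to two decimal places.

17.56%

β_L = β_U × [1 + (1 − t)(D/E)] = 1.418 × [1 + (1 − 0.24) × 0.77]
    = 1.418 × [1 + 0.76 × 0.77] = 1.418 × 1.5852 = 2.2478
MRP = 9.32% − 2.72% = 6.60%
E(R) = R_f + β_L × MRP = 2.72% + 2.2478 × 6.60% = 17.56%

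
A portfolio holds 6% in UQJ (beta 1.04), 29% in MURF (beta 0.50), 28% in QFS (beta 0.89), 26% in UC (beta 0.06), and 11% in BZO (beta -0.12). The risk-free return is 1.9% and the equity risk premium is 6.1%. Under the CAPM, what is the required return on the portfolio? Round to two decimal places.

β_P = Σ w_i β_i = 0.06×1.04 + 0.29×0.50 + 0.28×0.89 + 0.26×0.06 + 0.11×-0.12 = 0.4590
E(R_P) = R_f + β_P × MRP = 1.9% + 0.4590 × 6.1% = 4.70%

4.70%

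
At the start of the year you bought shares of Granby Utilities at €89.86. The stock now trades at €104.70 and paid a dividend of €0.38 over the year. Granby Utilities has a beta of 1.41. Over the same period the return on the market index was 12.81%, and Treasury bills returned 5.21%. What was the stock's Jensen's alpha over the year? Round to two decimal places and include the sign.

+1.01%

Realised HPR = (P1 + D1 − P0) / P0 = (104.70 + 0.38 − 89.86) / 89.86 = 15.22 / 89.86 = 16.9375%
MRP = 12.81% − 5.21% = 7.60%
CAPM required = R_f + β·MRP = 5.21% + 1.41 × 7.60% = 15.9260%
α = realised − required = 16.9375% − 15.9260% = +1.01%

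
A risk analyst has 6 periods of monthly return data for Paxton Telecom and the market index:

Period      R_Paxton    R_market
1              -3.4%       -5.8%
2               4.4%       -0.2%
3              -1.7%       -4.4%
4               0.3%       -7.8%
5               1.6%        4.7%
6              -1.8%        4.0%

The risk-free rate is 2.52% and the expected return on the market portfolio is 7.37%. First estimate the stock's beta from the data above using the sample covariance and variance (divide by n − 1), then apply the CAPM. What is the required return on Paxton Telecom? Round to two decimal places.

Mean R_i = (-3.4 + 4.4 − 1.7 + 0.3 + 1.6 − 1.8) / 6 = -0.1000%
Mean R_m = (-5.8 − 0.2 − 4.4 − 7.8 + 4.7 + 4.0) / 6 = -1.5833%
Σ(R_i − R̄_i)(R_m − R̄_m) = 23.3500  ⇒  Cov = 23.3500 / 5 = 4.6700
Σ(R_m − R̄_m)² = 136.9283  ⇒  Var(R_m) = 136.9283 / 5 = 27.3857
β = Cov / Var(R_m) = 4.6700 / 27.3857 = 0.1705
MRP = 7.37% − 2.52% = 4.85%
E(R) = R_f + β × MRP = 2.52% + 0.1705 × 4.85% = 3.35%

3.35%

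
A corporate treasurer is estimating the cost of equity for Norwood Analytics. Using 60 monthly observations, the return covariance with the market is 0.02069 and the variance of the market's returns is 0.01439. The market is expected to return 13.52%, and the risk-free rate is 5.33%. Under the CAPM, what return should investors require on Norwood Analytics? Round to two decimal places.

β = Cov(R_i, R_m) / Var(R_m) = 0.02069 / 0.01439 = 1.4378
MRP = 13.52% − 5.33% = 8.19%
E(R) = R_f + β × MRP = 5.33% + 1.4378 × 8.19% = 17.11%

17.11%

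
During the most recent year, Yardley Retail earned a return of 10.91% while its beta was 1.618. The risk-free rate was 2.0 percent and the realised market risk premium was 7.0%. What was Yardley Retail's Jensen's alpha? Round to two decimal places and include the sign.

-2.42%

CAPM benchmark = R_f + β(R_m − R_f) = 2.0% + 1.618 × 7.0% = 13.3260%
α = actual − benchmark = 10.91% − 13.3260% = -2.42%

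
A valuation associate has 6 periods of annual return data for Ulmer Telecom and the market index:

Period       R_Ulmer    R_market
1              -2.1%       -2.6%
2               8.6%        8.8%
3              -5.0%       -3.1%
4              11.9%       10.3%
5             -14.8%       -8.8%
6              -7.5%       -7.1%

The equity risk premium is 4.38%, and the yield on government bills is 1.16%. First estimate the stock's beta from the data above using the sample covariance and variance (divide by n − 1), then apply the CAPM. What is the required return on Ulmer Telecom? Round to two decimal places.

Mean R_i = (-2.1 + 8.6 − 5.0 + 11.9 − 14.8 − 7.5) / 6 = -1.4833%
Mean R_m = (-2.6 + 8.8 − 3.1 + 10.3 − 8.8 − 7.1) / 6 = -0.4167%
Σ(R_i − R̄_i)(R_m − R̄_m) = 398.9917  ⇒  Cov = 398.9917 / 5 = 79.7983
Σ(R_m − R̄_m)² = 326.7083  ⇒  Var(R_m) = 326.7083 / 5 = 65.3417
β = Cov / Var(R_m) = 79.7983 / 65.3417 = 1.2212
E(R) = R_f + β × MRP = 1.16% + 1.2212 × 4.38% = 6.51%

6.51%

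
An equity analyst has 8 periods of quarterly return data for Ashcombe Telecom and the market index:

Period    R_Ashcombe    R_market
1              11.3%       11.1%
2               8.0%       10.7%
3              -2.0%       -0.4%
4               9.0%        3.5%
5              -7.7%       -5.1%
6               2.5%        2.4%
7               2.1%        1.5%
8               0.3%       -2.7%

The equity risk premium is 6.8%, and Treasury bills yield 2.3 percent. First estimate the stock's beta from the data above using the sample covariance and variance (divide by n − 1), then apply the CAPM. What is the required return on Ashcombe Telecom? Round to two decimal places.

Mean R_i = (11.3 + 8.0 − 2.0 + 9.0 − 7.7 + 2.5 + 2.1 + 0.3) / 8 = 2.9375%
Mean R_m = (11.1 + 10.7 − 0.4 + 3.5 − 5.1 + 2.4 + 1.5 − 2.7) / 8 = 2.6250%
Σ(R_i − R̄_i)(R_m − R̄_m) = 229.2525  ⇒  Cov = 229.2525 / 7 = 32.7504
Σ(R_m − R̄_m)² = 236.2950  ⇒  Var(R_m) = 236.2950 / 7 = 33.7564
β = Cov / Var(R_m) = 32.7504 / 33.7564 = 0.9702
E(R) = R_f + β × MRP = 2.3% + 0.9702 × 6.8% = 8.90%

8.90%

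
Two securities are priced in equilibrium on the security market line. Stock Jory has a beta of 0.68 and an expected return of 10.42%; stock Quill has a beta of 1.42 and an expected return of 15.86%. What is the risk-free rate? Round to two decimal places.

5.42%

Both satisfy E(R) = R_f + β·MRP, so the slope of the SML is
MRP = (15.86% − 10.42%) / (1.42 − 0.68) = 5.44% / 0.74 = 7.3514%
R_f = E(R_Jory) − β_Jory·MRP = 10.42% − 0.68 × 7.3514% = 5.4210%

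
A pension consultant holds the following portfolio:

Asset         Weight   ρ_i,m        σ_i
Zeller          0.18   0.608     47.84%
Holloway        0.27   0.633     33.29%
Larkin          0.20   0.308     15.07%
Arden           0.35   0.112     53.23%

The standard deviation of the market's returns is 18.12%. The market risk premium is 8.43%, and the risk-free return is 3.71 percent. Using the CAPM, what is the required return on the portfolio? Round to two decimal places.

10.20%

β_Zeller = 0.608 × 47.84% / 18.12% = 1.6052
β_Holloway = 0.633 × 33.29% / 18.12% = 1.1629
β_Larkin = 0.308 × 15.07% / 18.12% = 0.2562
β_Arden = 0.112 × 53.23% / 18.12% = 0.3290
β_P = Σ w_i β_i = 0.18×1.6052 + 0.27×1.1629 + 0.20×0.2562 + 0.35×0.3290 = 0.7693
E(R_P) = R_f + β_P × MRP = 3.71% + 0.7693 × 8.43% = 10.20%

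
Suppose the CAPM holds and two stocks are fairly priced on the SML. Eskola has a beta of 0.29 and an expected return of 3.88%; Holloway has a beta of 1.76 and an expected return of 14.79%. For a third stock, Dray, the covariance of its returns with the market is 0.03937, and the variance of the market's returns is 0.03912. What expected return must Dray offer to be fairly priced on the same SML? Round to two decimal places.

MRP = (14.79% − 3.88%) / (1.76 − 0.29) = 7.4218%
R_f = 3.88% − 0.29 × 7.4218% = 1.7277%
β_Dray = Cov / Var(R_m) = 0.03937 / 0.03912 = 1.0064
E(R_Dray) = R_f + β × MRP = 1.7277% + 1.0064 × 7.4218% = 9.20%

9.20%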